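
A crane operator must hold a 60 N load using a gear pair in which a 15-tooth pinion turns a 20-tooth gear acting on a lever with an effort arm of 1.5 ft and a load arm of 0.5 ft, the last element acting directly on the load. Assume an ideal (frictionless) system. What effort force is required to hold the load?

15 N

Gear pair MA = 20/15 = 1.3333.
Lever MA = effort arm / load arm = 1.5/0.5 = 3.
Combined ideal MA = 1.3333 × 3 = 4.
Effort = load / MA = 60 / 4 = 15 N.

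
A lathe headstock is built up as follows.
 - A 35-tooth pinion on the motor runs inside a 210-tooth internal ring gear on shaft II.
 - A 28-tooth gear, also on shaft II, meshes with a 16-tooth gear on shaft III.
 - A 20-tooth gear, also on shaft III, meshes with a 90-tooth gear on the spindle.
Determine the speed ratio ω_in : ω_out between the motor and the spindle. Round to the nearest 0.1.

Each stage contributes driven/driver: internal gear 210/35 = 6, gear mesh 16/28 = 0.57143, gear mesh 90/20 = 4.5.
Overall: 6 × 0.57143 × 4.5 = 15.429.

15.4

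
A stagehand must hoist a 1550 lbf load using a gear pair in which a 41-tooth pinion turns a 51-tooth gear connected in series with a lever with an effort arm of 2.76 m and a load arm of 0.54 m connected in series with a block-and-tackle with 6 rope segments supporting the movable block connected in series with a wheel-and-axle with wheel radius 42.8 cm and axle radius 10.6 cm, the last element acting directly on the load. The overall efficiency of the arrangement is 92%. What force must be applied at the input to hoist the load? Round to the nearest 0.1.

Gear pair MA = 51/41 = 1.2439.
Lever MA = effort arm / load arm = 2.76/0.54 = 5.1111.
Block-and-tackle MA = number of supporting rope parts = 6.
Wheel-and-axle MA = R/r = 42.8/10.6 = 4.0377.
Combined ideal MA = 1.2439 × 5.1111 × 6 × 4.0377 = 154.02.
Actual MA = 154.02 × 0.92 = 141.7.
Effort = load / actual MA = 1550 / 141.7 = 10.938 lbf.

10.9 lbf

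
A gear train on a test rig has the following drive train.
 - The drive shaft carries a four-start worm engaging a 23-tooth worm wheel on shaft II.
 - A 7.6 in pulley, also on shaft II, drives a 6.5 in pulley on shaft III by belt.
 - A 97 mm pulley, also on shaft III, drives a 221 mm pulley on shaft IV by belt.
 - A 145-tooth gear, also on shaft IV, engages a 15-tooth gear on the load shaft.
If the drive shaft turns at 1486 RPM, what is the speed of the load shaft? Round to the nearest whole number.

1282 RPM

worm 23/4 = 5.75 → 1486/5.75 = 258.43 RPM
belt 6.5/7.6 = 0.85526 → 258.43/0.85526 = 302.17 RPM
belt 221/97 = 2.2784 → 302.17/2.2784 = 132.63 RPM
gear mesh 15/145 = 0.10345 → 132.63/0.10345 = 1282.1 RPM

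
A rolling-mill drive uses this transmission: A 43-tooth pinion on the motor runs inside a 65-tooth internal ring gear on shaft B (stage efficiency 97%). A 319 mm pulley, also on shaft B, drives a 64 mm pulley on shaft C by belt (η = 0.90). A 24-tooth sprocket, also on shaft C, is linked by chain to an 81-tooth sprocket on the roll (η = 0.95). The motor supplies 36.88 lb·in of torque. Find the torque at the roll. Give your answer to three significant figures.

31.3 lb·in

Internal gear: ratio = 65/43 = 1.5116; torque at shaft B = 36.88 × 1.5116 × 0.97 = 54.076 lb·in.
Belt: ratio = 64/319 = 0.20063; torque at shaft C = 54.076 × 0.20063 × 0.90 = 9.7643 lb·in.
Chain: ratio = 81/24 = 3.375; torque at the roll = 9.7643 × 3.375 × 0.95 = 31.307 lb·in.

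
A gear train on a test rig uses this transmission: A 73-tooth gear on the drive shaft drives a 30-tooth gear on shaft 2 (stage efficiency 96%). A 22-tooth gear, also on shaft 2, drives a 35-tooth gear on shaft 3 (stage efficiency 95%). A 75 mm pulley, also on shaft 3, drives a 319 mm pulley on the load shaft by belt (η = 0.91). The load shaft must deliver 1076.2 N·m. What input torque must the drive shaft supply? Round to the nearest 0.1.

Overall ratio R = 0.41096 × 1.5909 × 4.2533 = 2.7808; overall efficiency η = 0.96 × 0.95 × 0.91 = 0.8299.
Input torque = output torque / (R × η) = 1076.2 / (2.7808 × 0.8299) = 466.32 N·m.

466.3 N·m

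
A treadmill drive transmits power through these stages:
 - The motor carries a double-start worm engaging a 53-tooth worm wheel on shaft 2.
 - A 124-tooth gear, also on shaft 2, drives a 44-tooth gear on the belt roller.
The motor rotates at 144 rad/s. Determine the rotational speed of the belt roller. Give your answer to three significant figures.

15.3 rad/s

the motor → shaft 2 (worm, 53/2): 144 ÷ 26.5 = 5.434 rad/s
shaft 2 → the belt roller (gear mesh, 44/124): 5.434 ÷ 0.35484 = 15.314 rad/s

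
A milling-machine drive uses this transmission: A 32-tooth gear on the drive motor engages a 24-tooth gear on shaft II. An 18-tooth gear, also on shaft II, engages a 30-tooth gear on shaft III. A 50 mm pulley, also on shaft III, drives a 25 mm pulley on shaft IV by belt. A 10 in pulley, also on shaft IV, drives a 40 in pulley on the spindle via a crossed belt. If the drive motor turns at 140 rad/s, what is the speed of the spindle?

56 rad/s

the drive motor → shaft II (gear mesh, 24/32): 140 ÷ 0.75 = 186.67 rad/s
shaft II → shaft III (gear mesh, 30/18): 186.67 ÷ 1.6667 = 112 rad/s
shaft III → shaft IV (belt, 25/50): 112 ÷ 0.5 = 224 rad/s
shaft IV → the spindle (belt, 40/10): 224 ÷ 4 = 56 rad/s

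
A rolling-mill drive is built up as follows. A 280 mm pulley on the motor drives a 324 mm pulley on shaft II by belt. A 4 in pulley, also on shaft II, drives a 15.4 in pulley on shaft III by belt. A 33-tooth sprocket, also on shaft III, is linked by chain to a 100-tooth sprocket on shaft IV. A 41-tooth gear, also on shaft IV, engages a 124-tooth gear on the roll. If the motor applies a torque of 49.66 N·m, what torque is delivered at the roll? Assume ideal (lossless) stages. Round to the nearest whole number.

belt 324/280 = 1.1571 → τ = 49.66·1.1571 = 57.464 N·m
belt 15.4/4 = 3.85 → τ = 57.464·3.85 = 221.24 N·m
chain 100/33 = 3.0303 → τ = 221.24·3.0303 = 670.41 N·m
gear mesh 124/41 = 3.0244 → τ = 670.41·3.0244 = 2027.6 N·m

2028 N·m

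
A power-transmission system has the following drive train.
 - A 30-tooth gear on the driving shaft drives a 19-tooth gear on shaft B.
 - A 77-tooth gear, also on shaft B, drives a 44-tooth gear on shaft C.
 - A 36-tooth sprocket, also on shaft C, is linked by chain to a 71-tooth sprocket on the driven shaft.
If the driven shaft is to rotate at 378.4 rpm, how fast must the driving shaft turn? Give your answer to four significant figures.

270.1 rpm

Overall ratio R = 0.63333 × 0.57143 × 1.9722 = 0.71376.
Required input speed = output speed × R = 378.4 × 0.71376 = 270.09 rpm.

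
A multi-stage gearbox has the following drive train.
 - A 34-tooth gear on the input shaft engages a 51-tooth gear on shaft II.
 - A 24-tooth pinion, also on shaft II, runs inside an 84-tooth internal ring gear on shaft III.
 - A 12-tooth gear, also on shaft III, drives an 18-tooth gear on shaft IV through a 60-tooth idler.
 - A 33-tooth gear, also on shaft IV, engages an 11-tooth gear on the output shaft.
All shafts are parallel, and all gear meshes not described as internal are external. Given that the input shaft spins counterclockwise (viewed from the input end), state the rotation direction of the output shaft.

counterclockwise

the input shaft → shaft II: external mesh, 1 reversal → CW.
shaft II → shaft III: internal mesh, same direction → CW.
shaft III → shaft IV: driver → idler → driven is 2 external meshes, 2 reversals → CW.
shaft IV → the output shaft: external mesh, 1 reversal → CCW.
4 reversals in total — an even number — so the output shaft turns the same way as the input shaft.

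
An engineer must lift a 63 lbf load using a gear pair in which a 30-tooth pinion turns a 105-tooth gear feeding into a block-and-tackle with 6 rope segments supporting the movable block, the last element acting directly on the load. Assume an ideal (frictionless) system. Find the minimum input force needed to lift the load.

3 lbf

Gear pair MA = 105/30 = 3.5.
Block-and-tackle MA = number of supporting rope parts = 6.
Combined ideal MA = 3.5 × 6 = 21.
Effort = load / MA = 63 / 21 = 3 lbf.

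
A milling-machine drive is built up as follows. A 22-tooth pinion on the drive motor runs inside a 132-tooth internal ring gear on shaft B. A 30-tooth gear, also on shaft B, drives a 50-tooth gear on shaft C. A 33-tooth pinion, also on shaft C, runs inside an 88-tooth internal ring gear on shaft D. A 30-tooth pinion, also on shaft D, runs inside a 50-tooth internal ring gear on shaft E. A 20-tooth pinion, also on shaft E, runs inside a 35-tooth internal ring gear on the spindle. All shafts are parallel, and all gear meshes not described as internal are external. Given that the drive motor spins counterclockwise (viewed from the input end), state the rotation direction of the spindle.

the drive motor → shaft B: internal mesh, same direction → CCW.
shaft B → shaft C: external mesh, 1 reversal → CW.
shaft C → shaft D: internal mesh, same direction → CW.
shaft D → shaft E: internal mesh, same direction → CW.
shaft E → the spindle: internal mesh, same direction → CW.
1 reversal in total — an odd number — so the spindle turns opposite to the drive motor.

clockwise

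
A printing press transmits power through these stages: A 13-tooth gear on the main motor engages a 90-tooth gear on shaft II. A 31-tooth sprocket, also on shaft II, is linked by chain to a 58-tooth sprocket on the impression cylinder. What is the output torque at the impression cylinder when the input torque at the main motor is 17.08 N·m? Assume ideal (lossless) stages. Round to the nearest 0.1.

Gear mesh: ratio = 90/13 = 6.9231; torque at shaft II = 17.08 × 6.9231 = 118.25 N·m.
Chain: ratio = 58/31 = 1.871; torque at the impression cylinder = 118.25 × 1.871 = 221.23 N·m.

221.2 N·m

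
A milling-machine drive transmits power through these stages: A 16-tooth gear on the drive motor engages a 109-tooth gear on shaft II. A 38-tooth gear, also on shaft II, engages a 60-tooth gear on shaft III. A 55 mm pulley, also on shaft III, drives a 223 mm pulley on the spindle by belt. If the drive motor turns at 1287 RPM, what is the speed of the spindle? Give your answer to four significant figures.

Gear mesh: ratio = 109/16 = 6.8125, so shaft II turns at 1287 / 6.8125 = 188.92 RPM.
Gear mesh: ratio = 60/38 = 1.5789, so shaft III turns at 188.92 / 1.5789 = 119.65 RPM.
Belt: ratio = 223/55 = 4.0545, so the spindle turns at 119.65 / 4.0545 = 29.51 RPM.

29.51 RPM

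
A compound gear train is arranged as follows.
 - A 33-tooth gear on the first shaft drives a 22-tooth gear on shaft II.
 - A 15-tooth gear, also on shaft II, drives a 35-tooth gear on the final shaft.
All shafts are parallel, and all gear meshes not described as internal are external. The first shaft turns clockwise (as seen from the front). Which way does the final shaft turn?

the first shaft → shaft II: external mesh, 1 reversal → CCW.
shaft II → the final shaft: external mesh, 1 reversal → CW.
2 reversals in total — an even number — so the final shaft turns the same way as the first shaft.

clockwise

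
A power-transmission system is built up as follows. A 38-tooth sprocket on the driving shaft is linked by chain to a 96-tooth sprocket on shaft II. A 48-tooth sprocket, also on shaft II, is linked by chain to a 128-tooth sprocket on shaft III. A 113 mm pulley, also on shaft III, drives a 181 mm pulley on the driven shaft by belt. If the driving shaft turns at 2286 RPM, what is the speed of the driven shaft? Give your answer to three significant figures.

212 RPM

Chain: ratio = 96/38 = 2.5263, so shaft II turns at 2286 / 2.5263 = 904.88 RPM.
Chain: ratio = 128/48 = 2.6667, so shaft III turns at 904.88 / 2.6667 = 339.33 RPM.
Belt: ratio = 181/113 = 1.6018, so the driven shaft turns at 339.33 / 1.6018 = 211.85 RPM.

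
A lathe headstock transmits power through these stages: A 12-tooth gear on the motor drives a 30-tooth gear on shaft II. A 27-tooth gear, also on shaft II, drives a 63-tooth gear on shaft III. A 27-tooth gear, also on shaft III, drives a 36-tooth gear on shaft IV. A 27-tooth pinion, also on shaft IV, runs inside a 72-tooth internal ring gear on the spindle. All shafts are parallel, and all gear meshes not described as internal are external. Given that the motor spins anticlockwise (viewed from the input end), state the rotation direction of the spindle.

the motor → shaft II: external mesh, 1 reversal → CW.
shaft II → shaft III: external mesh, 1 reversal → CCW.
shaft III → shaft IV: external mesh, 1 reversal → CW.
shaft IV → the spindle: internal mesh, same direction → CW.
3 reversals in total — an odd number — so the spindle turns opposite to the motor.

clockwise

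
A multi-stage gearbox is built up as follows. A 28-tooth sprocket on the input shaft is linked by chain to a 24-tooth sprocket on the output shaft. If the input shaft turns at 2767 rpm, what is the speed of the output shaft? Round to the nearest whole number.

the input shaft → the output shaft (chain, 24/28): 2767 ÷ 0.85714 = 3228.2 rpm

3228 rpm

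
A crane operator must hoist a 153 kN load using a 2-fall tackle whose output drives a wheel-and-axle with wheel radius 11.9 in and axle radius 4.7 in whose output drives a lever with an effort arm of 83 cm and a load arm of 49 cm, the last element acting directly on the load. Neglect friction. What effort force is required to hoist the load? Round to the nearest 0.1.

17.8 kN

Block-and-tackle MA = number of supporting rope parts = 2.
Wheel-and-axle MA = R/r = 11.9/4.7 = 2.5319.
Lever MA = effort arm / load arm = 83/49 = 1.6939.
Combined ideal MA = 2 × 2.5319 × 1.6939 = 8.5775.
Effort = load / MA = 153 / 8.5775 = 17.837 kN.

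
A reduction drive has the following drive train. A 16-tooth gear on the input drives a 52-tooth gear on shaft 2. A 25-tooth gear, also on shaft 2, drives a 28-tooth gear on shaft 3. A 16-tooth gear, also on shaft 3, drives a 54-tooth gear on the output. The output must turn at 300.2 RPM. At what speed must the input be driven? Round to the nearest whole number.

3688 RPM

Overall ratio R = 3.25 × 1.12 × 3.375 = 12.285.
Required input speed = output speed × R = 300.2 × 12.285 = 3688 RPM.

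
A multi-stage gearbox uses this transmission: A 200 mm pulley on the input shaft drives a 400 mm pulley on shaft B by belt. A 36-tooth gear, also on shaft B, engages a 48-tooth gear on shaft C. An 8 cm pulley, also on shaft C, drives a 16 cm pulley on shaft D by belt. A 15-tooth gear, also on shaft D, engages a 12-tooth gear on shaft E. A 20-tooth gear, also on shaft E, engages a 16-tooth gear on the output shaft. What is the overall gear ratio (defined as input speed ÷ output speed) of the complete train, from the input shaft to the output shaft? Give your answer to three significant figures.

Each stage contributes driven/driver: belt 400/200 = 2, gear mesh 48/36 = 1.3333, belt 16/8 = 2, gear mesh 12/15 = 0.8, gear mesh 16/20 = 0.8.
Overall: 2 × 1.3333 × 2 × 0.8 × 0.8 = 3.4133.

3.41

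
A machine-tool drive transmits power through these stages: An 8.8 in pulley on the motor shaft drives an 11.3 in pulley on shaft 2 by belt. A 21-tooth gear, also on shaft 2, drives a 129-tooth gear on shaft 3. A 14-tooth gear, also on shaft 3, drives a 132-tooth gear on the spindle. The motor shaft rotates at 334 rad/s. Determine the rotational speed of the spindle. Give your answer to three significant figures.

Belt: ratio = 11.3/8.8 = 1.2841, so shaft 2 turns at 334 / 1.2841 = 260.11 rad/s.
Gear mesh: ratio = 129/21 = 6.1429, so shaft 3 turns at 260.11 / 6.1429 = 42.343 rad/s.
Gear mesh: ratio = 132/14 = 9.4286, so the spindle turns at 42.343 / 9.4286 = 4.4909 rad/s.

4.49 rad/s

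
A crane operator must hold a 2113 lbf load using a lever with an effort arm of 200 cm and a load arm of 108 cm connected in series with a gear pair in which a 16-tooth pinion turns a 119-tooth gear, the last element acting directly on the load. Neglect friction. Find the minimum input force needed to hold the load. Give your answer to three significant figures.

Lever MA = effort arm / load arm = 200/108 = 1.8519.
Gear pair MA = 119/16 = 7.4375.
Combined ideal MA = 1.8519 × 7.4375 = 13.773.
Effort = load / MA = 2113 / 13.773 = 153.41 lbf.

153 lbf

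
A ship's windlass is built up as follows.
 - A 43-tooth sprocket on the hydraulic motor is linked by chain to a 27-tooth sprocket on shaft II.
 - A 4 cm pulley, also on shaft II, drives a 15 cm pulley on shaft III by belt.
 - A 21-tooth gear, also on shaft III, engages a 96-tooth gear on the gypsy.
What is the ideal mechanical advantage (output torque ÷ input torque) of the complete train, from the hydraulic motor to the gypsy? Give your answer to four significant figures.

10.76

Each stage contributes driven/driver: chain 27/43 = 0.62791, belt 15/4 = 3.75, gear mesh 96/21 = 4.5714.
Overall: 0.62791 × 3.75 × 4.5714 = 10.764.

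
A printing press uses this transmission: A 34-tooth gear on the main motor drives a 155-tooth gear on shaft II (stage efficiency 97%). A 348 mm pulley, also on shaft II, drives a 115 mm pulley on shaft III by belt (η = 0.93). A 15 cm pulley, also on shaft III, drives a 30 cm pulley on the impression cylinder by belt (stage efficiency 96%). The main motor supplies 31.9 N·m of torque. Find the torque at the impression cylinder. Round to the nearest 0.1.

83.2 N·m

Gear mesh: ratio = 155/34 = 4.5588; torque at shaft II = 31.9 × 4.5588 × 0.97 = 141.06 N·m.
Belt: ratio = 115/348 = 0.33046; torque at shaft III = 141.06 × 0.33046 × 0.93 = 43.353 N·m.
Belt: ratio = 30/15 = 2; torque at the impression cylinder = 43.353 × 2 × 0.96 = 83.237 N·m.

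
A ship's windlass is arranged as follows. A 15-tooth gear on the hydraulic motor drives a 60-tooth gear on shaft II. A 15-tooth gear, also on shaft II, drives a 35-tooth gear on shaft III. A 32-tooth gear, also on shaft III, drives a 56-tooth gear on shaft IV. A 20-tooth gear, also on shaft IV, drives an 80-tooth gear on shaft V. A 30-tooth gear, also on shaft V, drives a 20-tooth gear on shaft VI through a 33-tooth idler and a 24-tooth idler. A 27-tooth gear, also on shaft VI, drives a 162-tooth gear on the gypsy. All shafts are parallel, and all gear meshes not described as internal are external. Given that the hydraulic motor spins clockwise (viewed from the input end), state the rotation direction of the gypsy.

the hydraulic motor → shaft II: external mesh, 1 reversal → CCW.
shaft II → shaft III: external mesh, 1 reversal → CW.
shaft III → shaft IV: external mesh, 1 reversal → CCW.
shaft IV → shaft V: external mesh, 1 reversal → CW.
shaft V → shaft VI: driver → idler → idler → driven is 3 external meshes, 3 reversals → CCW.
shaft VI → the gypsy: external mesh, 1 reversal → CW.
8 reversals in total — an even number — so the gypsy turns the same way as the hydraulic motor.

clockwise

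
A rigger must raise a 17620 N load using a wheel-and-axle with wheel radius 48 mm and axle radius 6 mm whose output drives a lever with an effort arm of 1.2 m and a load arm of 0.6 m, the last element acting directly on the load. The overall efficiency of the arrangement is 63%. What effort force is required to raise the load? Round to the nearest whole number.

1748 N

Wheel-and-axle MA = R/r = 48/6 = 8.
Lever MA = effort arm / load arm = 1.2/0.6 = 2.
Combined ideal MA = 8 × 2 = 16.
Actual MA = 16 × 0.63 = 10.08.
Effort = load / actual MA = 17620 / 10.08 = 1748 N.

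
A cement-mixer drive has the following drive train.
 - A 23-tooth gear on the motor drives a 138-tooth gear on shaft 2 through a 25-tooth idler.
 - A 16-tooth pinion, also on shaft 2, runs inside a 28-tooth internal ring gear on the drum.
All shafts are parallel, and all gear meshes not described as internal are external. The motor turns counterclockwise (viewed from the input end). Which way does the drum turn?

counterclockwise

the motor → shaft 2: driver → idler → driven is 2 external meshes, 2 reversals → CCW.
shaft 2 → the drum: internal mesh, same direction → CCW.
2 reversals in total — an even number — so the drum turns the same way as the motor.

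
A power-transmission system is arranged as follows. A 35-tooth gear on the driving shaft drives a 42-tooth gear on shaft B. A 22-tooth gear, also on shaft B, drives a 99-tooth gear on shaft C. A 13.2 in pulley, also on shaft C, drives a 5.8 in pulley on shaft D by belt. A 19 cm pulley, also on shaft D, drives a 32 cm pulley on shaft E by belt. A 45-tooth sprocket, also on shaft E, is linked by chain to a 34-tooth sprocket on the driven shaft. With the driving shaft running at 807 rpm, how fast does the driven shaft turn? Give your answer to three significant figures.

267 rpm

Gear mesh: ratio = 42/35 = 1.2, so shaft B turns at 807 / 1.2 = 672.5 rpm.
Gear mesh: ratio = 99/22 = 4.5, so shaft C turns at 672.5 / 4.5 = 149.44 rpm.
Belt: ratio = 5.8/13.2 = 0.43939, so shaft D turns at 149.44 / 0.43939 = 340.11 rpm.
Belt: ratio = 32/19 = 1.6842, so shaft E turns at 340.11 / 1.6842 = 201.94 rpm.
Chain: ratio = 34/45 = 0.75556, so the driven shaft turns at 201.94 / 0.75556 = 267.28 rpm.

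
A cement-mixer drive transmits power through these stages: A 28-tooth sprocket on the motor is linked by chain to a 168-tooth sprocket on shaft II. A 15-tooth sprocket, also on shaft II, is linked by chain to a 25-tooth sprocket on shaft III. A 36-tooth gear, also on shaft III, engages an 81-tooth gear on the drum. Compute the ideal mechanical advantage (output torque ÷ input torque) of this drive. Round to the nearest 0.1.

Each stage contributes driven/driver: chain 168/28 = 6, chain 25/15 = 1.6667, gear mesh 81/36 = 2.25.
Overall: 6 × 1.6667 × 2.25 = 22.5.

22.5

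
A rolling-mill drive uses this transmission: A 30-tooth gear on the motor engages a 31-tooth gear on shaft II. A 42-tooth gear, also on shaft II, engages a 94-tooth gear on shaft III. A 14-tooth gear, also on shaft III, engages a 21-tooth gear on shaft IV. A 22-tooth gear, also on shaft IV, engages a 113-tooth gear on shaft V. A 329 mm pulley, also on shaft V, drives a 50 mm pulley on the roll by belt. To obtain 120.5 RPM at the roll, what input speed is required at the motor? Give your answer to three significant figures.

Overall ratio R = 1.0333 × 2.2381 × 1.5 × 5.1364 × 0.15198 = 2.7079.
Required input speed = output speed × R = 120.5 × 2.7079 = 326.31 RPM.

326 RPM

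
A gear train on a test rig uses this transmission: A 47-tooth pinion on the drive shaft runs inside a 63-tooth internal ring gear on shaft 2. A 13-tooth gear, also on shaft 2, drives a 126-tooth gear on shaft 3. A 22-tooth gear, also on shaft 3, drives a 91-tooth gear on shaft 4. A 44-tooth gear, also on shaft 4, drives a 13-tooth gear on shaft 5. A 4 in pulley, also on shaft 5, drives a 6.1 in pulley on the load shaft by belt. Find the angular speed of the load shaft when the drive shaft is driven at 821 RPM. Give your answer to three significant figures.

33.9 RPM

Internal gear: ratio = 63/47 = 1.3404, so shaft 2 turns at 821 / 1.3404 = 612.49 RPM.
Gear mesh: ratio = 126/13 = 9.6923, so shaft 3 turns at 612.49 / 9.6923 = 63.194 RPM.
Gear mesh: ratio = 91/22 = 4.1364, so shaft 4 turns at 63.194 / 4.1364 = 15.278 RPM.
Gear mesh: ratio = 13/44 = 0.29545, so shaft 5 turns at 15.278 / 0.29545 = 51.709 RPM.
Belt: ratio = 6.1/4 = 1.525, so the load shaft turns at 51.709 / 1.525 = 33.907 RPM.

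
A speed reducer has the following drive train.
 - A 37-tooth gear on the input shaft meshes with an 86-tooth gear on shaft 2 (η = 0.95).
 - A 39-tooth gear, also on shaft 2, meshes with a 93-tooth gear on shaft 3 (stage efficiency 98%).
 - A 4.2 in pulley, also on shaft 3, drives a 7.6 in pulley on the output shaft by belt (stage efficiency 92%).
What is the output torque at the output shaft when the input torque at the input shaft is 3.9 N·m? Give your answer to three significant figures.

After the gear mesh (86/37): 3.9 × 2.3243 × 0.95 = 8.6116 N·m
After the gear mesh (93/39): 8.6116 × 2.3846 × 0.98 = 20.125 N·m
After the belt (7.6/4.2): 20.125 × 1.8095 × 0.92 = 33.503 N·m

33.5 N·m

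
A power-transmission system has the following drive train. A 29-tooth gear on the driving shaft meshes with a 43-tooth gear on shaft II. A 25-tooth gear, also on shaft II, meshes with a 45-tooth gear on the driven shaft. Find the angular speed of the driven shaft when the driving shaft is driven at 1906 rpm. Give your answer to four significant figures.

714.1 rpm

gear mesh 43/29 = 1.4828 → 1906/1.4828 = 1285.4 rpm
gear mesh 45/25 = 1.8 → 1285.4/1.8 = 714.13 rpm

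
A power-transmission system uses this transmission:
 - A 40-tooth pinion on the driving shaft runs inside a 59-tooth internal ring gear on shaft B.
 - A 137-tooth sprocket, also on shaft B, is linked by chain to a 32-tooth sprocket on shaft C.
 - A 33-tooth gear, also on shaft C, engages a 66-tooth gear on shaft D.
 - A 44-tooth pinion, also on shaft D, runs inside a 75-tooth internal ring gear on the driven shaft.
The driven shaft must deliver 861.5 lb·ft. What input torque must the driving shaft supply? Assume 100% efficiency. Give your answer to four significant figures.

733.5 lb·ft

Overall ratio R = 1.475 × 0.23358 × 2 × 1.7045 = 1.1745.
Input torque = output torque / R = 861.5 / 1.1745 = 733.49 lb·ft.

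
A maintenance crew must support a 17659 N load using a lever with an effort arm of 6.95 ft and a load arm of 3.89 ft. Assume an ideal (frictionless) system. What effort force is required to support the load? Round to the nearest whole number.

9884 N

Lever MA = effort arm / load arm = 6.95/3.89 = 1.7866.
Effort = load / MA = 17659 / 1.7866 = 9884 N.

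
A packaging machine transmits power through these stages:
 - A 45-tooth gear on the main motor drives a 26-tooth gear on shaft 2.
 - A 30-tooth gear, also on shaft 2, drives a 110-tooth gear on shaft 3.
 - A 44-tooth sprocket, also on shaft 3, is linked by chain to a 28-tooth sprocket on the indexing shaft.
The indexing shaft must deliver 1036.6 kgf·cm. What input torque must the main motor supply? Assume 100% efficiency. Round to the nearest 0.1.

768.9 kgf·cm

Overall ratio R = 0.57778 × 3.6667 × 0.63636 = 1.3481.
Input torque = output torque / R = 1036.6 / 1.3481 = 768.91 kgf·cm.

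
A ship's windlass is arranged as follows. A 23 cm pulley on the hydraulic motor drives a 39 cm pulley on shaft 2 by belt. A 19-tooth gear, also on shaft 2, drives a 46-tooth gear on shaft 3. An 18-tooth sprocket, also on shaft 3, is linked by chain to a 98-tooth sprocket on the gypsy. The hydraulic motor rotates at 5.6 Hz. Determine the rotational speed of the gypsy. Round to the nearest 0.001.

the hydraulic motor → shaft 2 (belt, 39/23): 5.6 ÷ 1.6957 = 3.3026 Hz
shaft 2 → shaft 3 (gear mesh, 46/19): 3.3026 ÷ 2.4211 = 1.3641 Hz
shaft 3 → the gypsy (chain, 98/18): 1.3641 ÷ 5.4444 = 0.25055 Hz

0.251 Hz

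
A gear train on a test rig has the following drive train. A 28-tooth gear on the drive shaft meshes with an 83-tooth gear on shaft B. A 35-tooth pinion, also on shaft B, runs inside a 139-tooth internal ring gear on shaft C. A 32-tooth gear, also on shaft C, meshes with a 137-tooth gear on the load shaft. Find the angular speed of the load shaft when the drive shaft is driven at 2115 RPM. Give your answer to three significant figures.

42.0 RPM

the drive shaft → shaft B (gear mesh, 83/28): 2115 ÷ 2.9643 = 713.49 RPM
shaft B → shaft C (internal gear, 139/35): 713.49 ÷ 3.9714 = 179.66 RPM
shaft C → the load shaft (gear mesh, 137/32): 179.66 ÷ 4.2812 = 41.964 RPM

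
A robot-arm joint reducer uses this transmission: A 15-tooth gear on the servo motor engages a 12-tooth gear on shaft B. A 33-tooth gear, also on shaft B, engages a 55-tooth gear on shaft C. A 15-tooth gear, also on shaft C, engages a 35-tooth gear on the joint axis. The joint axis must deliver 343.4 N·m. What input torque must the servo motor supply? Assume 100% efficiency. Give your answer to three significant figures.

Overall ratio R = 0.8 × 1.6667 × 2.3333 = 3.1111.
Input torque = output torque / R = 343.4 / 3.1111 = 110.38 N·m.

110 N·m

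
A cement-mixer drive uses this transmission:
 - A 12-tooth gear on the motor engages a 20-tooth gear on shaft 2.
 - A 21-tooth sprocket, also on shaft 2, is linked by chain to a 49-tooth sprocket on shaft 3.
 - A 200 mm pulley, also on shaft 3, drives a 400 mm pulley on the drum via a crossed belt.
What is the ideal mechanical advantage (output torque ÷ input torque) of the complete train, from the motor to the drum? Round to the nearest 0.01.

7.78

Each stage contributes driven/driver: gear mesh 20/12 = 1.6667, chain 49/21 = 2.3333, belt 400/200 = 2.
Overall: 1.6667 × 2.3333 × 2 = 7.7778.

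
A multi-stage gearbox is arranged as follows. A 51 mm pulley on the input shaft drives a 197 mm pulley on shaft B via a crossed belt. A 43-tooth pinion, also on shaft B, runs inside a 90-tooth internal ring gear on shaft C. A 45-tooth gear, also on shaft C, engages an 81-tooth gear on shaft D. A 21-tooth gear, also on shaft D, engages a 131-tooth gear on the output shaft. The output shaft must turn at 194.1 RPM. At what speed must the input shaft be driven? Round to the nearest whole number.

Overall ratio R = 3.8627 × 2.093 × 1.8 × 6.2381 = 90.781.
Required input speed = output speed × R = 194.1 × 90.781 = 17621 RPM.

17621 RPM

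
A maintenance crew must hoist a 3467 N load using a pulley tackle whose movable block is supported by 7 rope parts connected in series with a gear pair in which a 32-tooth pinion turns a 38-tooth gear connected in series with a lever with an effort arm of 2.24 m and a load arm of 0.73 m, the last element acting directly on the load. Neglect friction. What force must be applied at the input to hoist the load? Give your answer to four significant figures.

Block-and-tackle MA = number of supporting rope parts = 7.
Gear pair MA = 38/32 = 1.1875.
Lever MA = effort arm / load arm = 2.24/0.73 = 3.0685.
Combined ideal MA = 7 × 1.1875 × 3.0685 = 25.507.
Effort = load / MA = 3467 / 25.507 = 135.92 N.

135.9 N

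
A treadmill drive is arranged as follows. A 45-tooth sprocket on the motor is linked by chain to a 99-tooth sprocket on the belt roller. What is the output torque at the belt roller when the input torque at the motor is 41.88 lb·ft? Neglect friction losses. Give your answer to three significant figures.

92.1 lb·ft

Chain: ratio = 99/45 = 2.2; torque at the belt roller = 41.88 × 2.2 = 92.136 lb·ft.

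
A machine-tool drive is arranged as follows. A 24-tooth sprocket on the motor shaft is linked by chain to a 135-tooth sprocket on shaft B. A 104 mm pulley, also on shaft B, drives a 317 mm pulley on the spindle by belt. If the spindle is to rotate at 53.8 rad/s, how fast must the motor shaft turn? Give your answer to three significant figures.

922 rad/s

Overall ratio R = 5.625 × 3.0481 = 17.145.
Required input speed = output speed × R = 53.8 × 17.145 = 922.42 rad/s.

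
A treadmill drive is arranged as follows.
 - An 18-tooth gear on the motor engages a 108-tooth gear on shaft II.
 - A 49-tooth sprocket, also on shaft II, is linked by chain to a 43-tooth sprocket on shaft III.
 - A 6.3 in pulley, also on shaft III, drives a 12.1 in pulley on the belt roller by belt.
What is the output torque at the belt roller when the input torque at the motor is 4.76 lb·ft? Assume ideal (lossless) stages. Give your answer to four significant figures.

gear mesh 108/18 = 6 → τ = 4.76·6 = 28.56 lb·ft
chain 43/49 = 0.87755 → τ = 28.56·0.87755 = 25.063 lb·ft
belt 12.1/6.3 = 1.9206 → τ = 25.063·1.9206 = 48.137 lb·ft

48.14 lb·ft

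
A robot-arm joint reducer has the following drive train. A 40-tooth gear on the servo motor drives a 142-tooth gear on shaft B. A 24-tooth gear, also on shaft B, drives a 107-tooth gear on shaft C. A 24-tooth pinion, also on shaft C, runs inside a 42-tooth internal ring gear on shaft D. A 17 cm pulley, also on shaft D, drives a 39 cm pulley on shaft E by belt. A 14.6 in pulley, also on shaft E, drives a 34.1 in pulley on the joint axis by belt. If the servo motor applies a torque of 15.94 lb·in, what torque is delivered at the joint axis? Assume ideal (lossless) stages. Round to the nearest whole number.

Gear mesh: ratio = 142/40 = 3.55; torque at shaft B = 15.94 × 3.55 = 56.587 lb·in.
Gear mesh: ratio = 107/24 = 4.4583; torque at shaft C = 56.587 × 4.4583 = 252.28 lb·in.
Internal gear: ratio = 42/24 = 1.75; torque at shaft D = 252.28 × 1.75 = 441.5 lb·in.
Belt: ratio = 39/17 = 2.2941; torque at shaft E = 441.5 × 2.2941 = 1012.8 lb·in.
Belt: ratio = 34.1/14.6 = 2.3356; torque at the joint axis = 1012.8 × 2.3356 = 2365.6 lb·in.

2366 lb·in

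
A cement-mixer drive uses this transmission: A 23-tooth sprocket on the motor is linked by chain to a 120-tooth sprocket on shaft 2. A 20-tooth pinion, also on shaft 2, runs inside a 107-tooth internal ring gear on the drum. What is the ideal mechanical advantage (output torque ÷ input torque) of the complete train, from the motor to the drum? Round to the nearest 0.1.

Each stage contributes driven/driver: chain 120/23 = 5.2174, internal gear 107/20 = 5.35.
Overall: 5.2174 × 5.35 = 27.913.

27.9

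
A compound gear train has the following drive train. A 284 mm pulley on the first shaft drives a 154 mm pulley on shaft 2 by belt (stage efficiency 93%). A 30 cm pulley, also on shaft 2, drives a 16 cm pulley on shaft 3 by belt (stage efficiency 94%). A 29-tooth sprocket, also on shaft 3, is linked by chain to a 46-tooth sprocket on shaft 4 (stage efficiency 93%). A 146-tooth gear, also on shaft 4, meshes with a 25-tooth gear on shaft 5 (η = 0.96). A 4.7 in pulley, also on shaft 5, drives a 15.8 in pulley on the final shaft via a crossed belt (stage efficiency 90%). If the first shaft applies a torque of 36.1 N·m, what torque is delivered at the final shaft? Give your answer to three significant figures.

6.70 N·m

Belt: ratio = 154/284 = 0.54225; torque at shaft 2 = 36.1 × 0.54225 × 0.93 = 18.205 N·m.
Belt: ratio = 16/30 = 0.53333; torque at shaft 3 = 18.205 × 0.53333 × 0.94 = 9.1268 N·m.
Chain: ratio = 46/29 = 1.5862; torque at shaft 4 = 9.1268 × 1.5862 × 0.93 = 13.464 N·m.
Gear mesh: ratio = 25/146 = 0.17123; torque at shaft 5 = 13.464 × 0.17123 × 0.96 = 2.2132 N·m.
Belt: ratio = 15.8/4.7 = 3.3617; torque at the final shaft = 2.2132 × 3.3617 × 0.90 = 6.6961 N·m.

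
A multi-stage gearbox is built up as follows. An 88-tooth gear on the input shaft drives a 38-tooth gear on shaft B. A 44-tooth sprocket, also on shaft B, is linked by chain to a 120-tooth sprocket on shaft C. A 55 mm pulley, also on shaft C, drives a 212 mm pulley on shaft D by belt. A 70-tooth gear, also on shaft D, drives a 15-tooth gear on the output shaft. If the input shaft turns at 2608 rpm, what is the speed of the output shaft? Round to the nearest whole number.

the input shaft → shaft B (gear mesh, 38/88): 2608 ÷ 0.43182 = 6039.6 rpm
shaft B → shaft C (chain, 120/44): 6039.6 ÷ 2.7273 = 2214.5 rpm
shaft C → shaft D (belt, 212/55): 2214.5 ÷ 3.8545 = 574.52 rpm
shaft D → the output shaft (gear mesh, 15/70): 574.52 ÷ 0.21429 = 2681.1 rpm

2681 rpm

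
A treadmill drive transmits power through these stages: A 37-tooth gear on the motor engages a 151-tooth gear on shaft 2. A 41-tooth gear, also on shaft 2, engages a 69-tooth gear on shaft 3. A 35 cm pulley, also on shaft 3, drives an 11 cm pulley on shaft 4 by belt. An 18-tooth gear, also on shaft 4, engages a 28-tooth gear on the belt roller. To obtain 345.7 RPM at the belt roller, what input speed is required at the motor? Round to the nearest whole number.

Overall ratio R = 4.0811 × 1.6829 × 0.31429 × 1.5556 = 3.3578.
Required input speed = output speed × R = 345.7 × 3.3578 = 1160.8 RPM.

1161 RPM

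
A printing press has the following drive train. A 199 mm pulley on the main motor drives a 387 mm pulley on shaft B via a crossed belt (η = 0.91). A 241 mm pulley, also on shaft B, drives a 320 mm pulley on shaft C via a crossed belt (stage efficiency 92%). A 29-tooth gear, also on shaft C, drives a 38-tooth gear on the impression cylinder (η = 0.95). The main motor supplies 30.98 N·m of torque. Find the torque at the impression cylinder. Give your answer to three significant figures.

belt 387/199 = 1.9447 → τ = 30.98·1.9447·0.91 = 54.825 N·m
belt 320/241 = 1.3278 → τ = 54.825·1.3278·0.92 = 66.973 N·m
gear mesh 38/29 = 1.3103 → τ = 66.973·1.3103·0.95 = 83.37 N·m

83.4 N·m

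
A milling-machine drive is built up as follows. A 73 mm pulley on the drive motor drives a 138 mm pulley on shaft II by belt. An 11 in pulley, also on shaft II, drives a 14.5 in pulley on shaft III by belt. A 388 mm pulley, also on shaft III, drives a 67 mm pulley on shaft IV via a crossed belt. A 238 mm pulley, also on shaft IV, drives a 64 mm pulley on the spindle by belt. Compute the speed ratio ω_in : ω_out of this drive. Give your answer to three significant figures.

0.116

Each stage contributes driven/driver: belt 138/73 = 1.8904, belt 14.5/11 = 1.3182, belt 67/388 = 0.17268, belt 64/238 = 0.26891.
Overall: 1.8904 × 1.3182 × 0.17268 × 0.26891 = 0.11571.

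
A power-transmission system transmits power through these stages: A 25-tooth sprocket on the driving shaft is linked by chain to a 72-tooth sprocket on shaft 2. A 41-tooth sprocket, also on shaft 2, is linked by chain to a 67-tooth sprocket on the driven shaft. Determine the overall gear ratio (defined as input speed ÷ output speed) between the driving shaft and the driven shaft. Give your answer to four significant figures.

Each stage contributes driven/driver: chain 72/25 = 2.88, chain 67/41 = 1.6341.
Overall: 2.88 × 1.6341 = 4.7063.

4.706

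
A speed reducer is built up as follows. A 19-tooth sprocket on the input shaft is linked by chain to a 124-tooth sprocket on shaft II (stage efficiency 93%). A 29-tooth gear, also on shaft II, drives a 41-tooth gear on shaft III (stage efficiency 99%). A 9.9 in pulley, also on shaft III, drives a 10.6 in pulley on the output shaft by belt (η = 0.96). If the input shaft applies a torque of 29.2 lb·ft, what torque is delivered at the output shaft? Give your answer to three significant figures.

255 lb·ft

Chain: ratio = 124/19 = 6.5263; torque at shaft II = 29.2 × 6.5263 × 0.93 = 177.23 lb·ft.
Gear mesh: ratio = 41/29 = 1.4138; torque at shaft III = 177.23 × 1.4138 × 0.99 = 248.06 lb·ft.
Belt: ratio = 10.6/9.9 = 1.0707; torque at the output shaft = 248.06 × 1.0707 × 0.96 = 254.97 lb·ft.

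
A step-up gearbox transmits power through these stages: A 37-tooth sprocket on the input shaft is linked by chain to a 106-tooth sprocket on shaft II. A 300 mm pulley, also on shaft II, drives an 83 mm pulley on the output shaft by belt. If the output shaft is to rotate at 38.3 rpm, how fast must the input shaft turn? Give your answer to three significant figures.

Overall ratio R = 2.8649 × 0.27667 = 0.79261.
Required input speed = output speed × R = 38.3 × 0.79261 = 30.357 rpm.

30.4 rpm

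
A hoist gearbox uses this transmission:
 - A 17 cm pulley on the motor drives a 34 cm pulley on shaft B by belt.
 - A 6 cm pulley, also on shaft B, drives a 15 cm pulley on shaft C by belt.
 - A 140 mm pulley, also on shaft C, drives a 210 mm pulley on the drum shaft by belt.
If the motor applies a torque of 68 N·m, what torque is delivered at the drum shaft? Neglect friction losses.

After the belt (34/17): 68 × 2 = 136 N·m
After the belt (15/6): 136 × 2.5 = 340 N·m
After the belt (210/140): 340 × 1.5 = 510 N·m

510 N·m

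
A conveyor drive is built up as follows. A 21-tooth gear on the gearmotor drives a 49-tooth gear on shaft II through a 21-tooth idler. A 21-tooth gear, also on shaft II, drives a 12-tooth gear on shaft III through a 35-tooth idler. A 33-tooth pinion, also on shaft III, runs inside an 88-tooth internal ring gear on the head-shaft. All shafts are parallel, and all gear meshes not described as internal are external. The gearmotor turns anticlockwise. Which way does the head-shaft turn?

the gearmotor → shaft II: driver → idler → driven is 2 external meshes, 2 reversals → CCW.
shaft II → shaft III: driver → idler → driven is 2 external meshes, 2 reversals → CCW.
shaft III → the head-shaft: internal mesh, same direction → CCW.
4 reversals in total — an even number — so the head-shaft turns the same way as the gearmotor.

anticlockwise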